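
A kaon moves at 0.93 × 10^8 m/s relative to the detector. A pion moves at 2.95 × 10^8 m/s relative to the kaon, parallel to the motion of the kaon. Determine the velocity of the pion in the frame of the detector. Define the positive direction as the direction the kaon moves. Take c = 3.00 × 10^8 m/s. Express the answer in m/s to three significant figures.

2.97 × 10^8 m/s

In units of c (dividing by 3.00 × 10^8 m/s): v = 0.310, u' = 0.983.
u = (u' + v)/(1 + u'v/c²):
u = (0.983 + 0.310) / (1 + 0.983·0.310) = 1.2933/1.3048 = 0.9912
(Galilean addition would give +1.293c, exceeding c.)
Converting back: u = 0.9912 × 3.00 × 10^8 m/s.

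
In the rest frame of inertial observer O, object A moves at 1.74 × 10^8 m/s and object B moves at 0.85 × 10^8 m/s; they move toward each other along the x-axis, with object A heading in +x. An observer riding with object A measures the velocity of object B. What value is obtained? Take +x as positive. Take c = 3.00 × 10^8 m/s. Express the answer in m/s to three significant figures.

β_A = 0.580, β_B = -0.283 (dividing each by c = 3.00 × 10^8 m/s).
Transform to A's frame with the inverse velocity-addition law: u' = (u − v)/(1 − uv/c²), taking u = β_B and v = β_A.
u' = (-0.283 − 0.580) / (1 − (0.580)(-0.283)) = -0.8633/1.1643 = -0.7415.
u' = -0.7415 × 3.00 × 10^8 m/s.

-2.22 × 10^8 m/s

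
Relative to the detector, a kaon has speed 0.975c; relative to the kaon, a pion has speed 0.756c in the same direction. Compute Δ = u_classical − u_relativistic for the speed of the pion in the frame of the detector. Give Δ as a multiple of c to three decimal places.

Δ = 0.735c

Galilean: u_cl = 0.756 + 0.975 = 1.7310.
Relativistic: u_rel = (0.756 + 0.975) / (1 + 0.756·0.975) = 1.7310/1.7371 = 0.9965.
Δ = 1.7310 − 0.9965 = 0.7345.
(The classical prediction exceeds c; the relativistic result does not.)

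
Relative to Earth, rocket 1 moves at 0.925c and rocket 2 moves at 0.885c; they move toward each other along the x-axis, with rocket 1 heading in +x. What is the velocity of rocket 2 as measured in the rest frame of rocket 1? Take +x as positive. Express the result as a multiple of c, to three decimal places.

-0.995c

β_A = 0.925, β_B = -0.885.
Transform to A's frame with the inverse velocity-addition law: u' = (u − v)/(1 − uv/c²), taking u = β_B and v = β_A.
u' = (-0.885 − 0.925) / (1 − (0.925)(-0.885)) = -1.8100/1.8186 = -0.9953.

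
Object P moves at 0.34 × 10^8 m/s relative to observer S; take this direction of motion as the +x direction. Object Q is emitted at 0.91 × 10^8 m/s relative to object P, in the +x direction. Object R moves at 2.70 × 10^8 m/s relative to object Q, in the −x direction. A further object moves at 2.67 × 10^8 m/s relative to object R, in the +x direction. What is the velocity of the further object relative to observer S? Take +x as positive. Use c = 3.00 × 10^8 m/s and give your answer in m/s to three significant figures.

+1.08 × 10^8 m/s

Apply u = (u' + v)/(1 + u'v/c²) successively, working outward toward observer S.
(Dividing each given speed by c = 3.00 × 10^8 m/s to work in units of c.)
Start: velocity of object P relative to observer S = 0.1133c.
Compose with object Q (u' = 0.303 in object P frame): u_1 = (0.303 + 0.113) / (1 + 0.303·0.113) = 0.4167/1.0344 = 0.4028.
Compose with object R (u' = -0.900 in object Q frame): u_2 = (-0.900 + 0.403) / (1 + (-0.900)·0.403) = -0.4972/0.6375 = -0.7799.
Compose with the further object (u' = 0.890 in object R frame): u_3 = (0.890 + (-0.780)) / (1 + 0.890·(-0.780)) = 0.1101/0.3059 = 0.3599.
So u = 0.3599 × 3.00 × 10^8 m/s.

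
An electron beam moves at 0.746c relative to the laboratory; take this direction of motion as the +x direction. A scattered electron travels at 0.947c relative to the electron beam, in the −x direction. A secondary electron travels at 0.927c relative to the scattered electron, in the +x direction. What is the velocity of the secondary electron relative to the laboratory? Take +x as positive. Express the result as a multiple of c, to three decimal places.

+0.663c

Apply u = (u' + v)/(1 + u'v/c²) successively, working outward toward the laboratory.
Start: velocity of the electron beam relative to the laboratory = 0.7460c.
Compose with the scattered electron (u' = -0.947 in the electron beam frame): u_1 = (-0.947 + 0.746) / (1 + (-0.947)·0.746) = -0.2010/0.2935 = -0.6847.
Compose with the secondary electron (u' = 0.927 in the scattered electron frame): u_2 = (0.927 + (-0.685)) / (1 + 0.927·(-0.685)) = 0.2423/0.3652 = 0.6633.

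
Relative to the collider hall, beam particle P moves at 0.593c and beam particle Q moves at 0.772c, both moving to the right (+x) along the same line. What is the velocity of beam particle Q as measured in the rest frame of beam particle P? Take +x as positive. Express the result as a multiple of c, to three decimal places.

+0.330c

β_A = 0.593, β_B = 0.772.
Transform to A's frame with the inverse velocity-addition law: u' = (u − v)/(1 − uv/c²), taking u = β_B and v = β_A.
u' = (0.772 − 0.593) / (1 − (0.593)(0.772)) = 0.1790/0.5422 = 0.3301.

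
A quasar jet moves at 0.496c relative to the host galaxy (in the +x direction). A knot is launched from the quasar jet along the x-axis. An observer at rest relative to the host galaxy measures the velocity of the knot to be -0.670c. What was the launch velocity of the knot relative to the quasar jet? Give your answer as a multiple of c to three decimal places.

-0.875c

Invert the composition law: u' = (u − v)/(1 − uv/c²).
u' = (-0.670 − 0.496) / (1 − (-0.670)(0.496)) = -1.1660/1.3323 = -0.8752.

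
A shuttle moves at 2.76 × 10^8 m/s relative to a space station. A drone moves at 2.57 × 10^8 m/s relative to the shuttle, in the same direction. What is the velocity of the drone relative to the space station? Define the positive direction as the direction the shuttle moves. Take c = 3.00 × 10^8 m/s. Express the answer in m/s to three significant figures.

In units of c (dividing by 3.00 × 10^8 m/s): v = 0.920, u' = 0.857.
u = (u' + v)/(1 + u'v/c²):
u = (0.857 + 0.920) / (1 + 0.857·0.920) = 1.7767/1.7881 = 0.9936
(Galilean addition would give +1.777c, exceeding c.)
Converting back: u = 0.9936 × 3.00 × 10^8 m/s.

2.98 × 10^8 m/s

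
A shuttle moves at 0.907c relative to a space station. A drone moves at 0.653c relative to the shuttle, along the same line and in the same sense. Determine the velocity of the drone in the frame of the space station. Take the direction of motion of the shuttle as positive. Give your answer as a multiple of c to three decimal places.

0.980c

With v = 0.907 and u' = 0.653 (in units of c),
u = (u' + v)/(1 + u'v/c²):
u = (0.653 + 0.907) / (1 + 0.653·0.907) = 1.5600/1.5923 = 0.9797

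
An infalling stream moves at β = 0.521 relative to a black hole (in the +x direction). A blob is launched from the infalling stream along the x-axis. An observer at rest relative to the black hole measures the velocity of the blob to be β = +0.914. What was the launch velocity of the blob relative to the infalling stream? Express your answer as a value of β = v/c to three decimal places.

Invert the composition law: u' = (u − v)/(1 − uv/c²).
u' = (0.914 − 0.521) / (1 − (0.914)(0.521)) = 0.3930/0.5238 = 0.7503.

β = +0.750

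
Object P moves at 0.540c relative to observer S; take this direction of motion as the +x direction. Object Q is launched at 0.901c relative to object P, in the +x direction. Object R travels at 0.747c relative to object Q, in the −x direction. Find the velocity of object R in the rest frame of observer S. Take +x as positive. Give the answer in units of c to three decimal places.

Apply u = (u' + v)/(1 + u'v/c²) successively, working outward toward observer S.
Start: velocity of object P relative to observer S = 0.5400c.
Compose with object Q (u' = 0.901 in object P frame): u_1 = (0.901 + 0.540) / (1 + 0.901·0.540) = 1.4410/1.4865 = 0.9694.
Compose with object R (u' = -0.747 in object Q frame): u_2 = (-0.747 + 0.969) / (1 + (-0.747)·0.969) = 0.2224/0.2759 = 0.8060.

+0.806c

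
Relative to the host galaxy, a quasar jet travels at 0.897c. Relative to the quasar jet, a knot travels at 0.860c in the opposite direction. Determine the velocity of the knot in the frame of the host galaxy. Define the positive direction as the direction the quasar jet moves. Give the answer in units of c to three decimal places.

With v = 0.897 and u' = -0.860 (in units of c),
u = (u' + v)/(1 + u'v/c²):
u = (-0.860 + 0.897) / (1 + (-0.860)·0.897) = 0.0370/0.2286 = 0.1619
(Galilean addition would give +0.037c.)

+0.162c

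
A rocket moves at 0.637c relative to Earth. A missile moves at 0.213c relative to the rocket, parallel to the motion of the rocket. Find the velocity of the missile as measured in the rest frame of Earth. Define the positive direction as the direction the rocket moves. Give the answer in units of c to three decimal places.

With v = 0.637 and u' = 0.213 (in units of c),
u = (u' + v)/(1 + u'v/c²):
u = (0.213 + 0.637) / (1 + 0.213·0.637) = 0.8500/1.1357 = 0.7484
(Galilean addition would give +0.850c.)

0.748c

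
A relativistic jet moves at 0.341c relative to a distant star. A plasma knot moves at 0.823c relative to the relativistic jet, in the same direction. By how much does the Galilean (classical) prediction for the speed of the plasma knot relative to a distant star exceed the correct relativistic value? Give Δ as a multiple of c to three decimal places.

Δ = 0.255c

Galilean: u_cl = 0.823 + 0.341 = 1.1640.
Relativistic: u_rel = (0.823 + 0.341) / (1 + 0.823·0.341) = 1.1640/1.2806 = 0.9089.
Δ = 1.1640 − 0.9089 = 0.2551.
(The classical prediction exceeds c; the relativistic result does not.)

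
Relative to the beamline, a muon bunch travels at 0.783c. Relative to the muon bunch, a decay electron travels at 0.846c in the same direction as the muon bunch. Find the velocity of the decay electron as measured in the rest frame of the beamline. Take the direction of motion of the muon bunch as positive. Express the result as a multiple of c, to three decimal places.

With v = 0.783 and u' = 0.846 (in units of c),
u = (u' + v)/(1 + u'v/c²):
u = (0.846 + 0.783) / (1 + 0.846·0.783) = 1.6290/1.6624 = 0.9799

0.980c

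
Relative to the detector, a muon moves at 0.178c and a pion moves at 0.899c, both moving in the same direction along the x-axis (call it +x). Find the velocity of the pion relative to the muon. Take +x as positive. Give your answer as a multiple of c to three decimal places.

β_A = 0.178, β_B = 0.899.
Transform to A's frame with the inverse velocity-addition law: u' = (u − v)/(1 − uv/c²), taking u = β_B and v = β_A.
u' = (0.899 − 0.178) / (1 − (0.178)(0.899)) = 0.7210/0.8400 = 0.8584.

+0.858c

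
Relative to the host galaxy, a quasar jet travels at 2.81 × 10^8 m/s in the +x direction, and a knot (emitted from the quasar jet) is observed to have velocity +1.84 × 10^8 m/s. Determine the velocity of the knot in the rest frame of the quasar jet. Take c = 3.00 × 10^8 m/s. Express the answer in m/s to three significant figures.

v = 0.937c, u = 0.613c.
Invert the composition law: u' = (u − v)/(1 − uv/c²).
u' = (0.613 − 0.937) / (1 − (0.613)(0.937)) = -0.3233/0.4255 = -0.7599.
u' = -0.7599 × 3.00 × 10^8 m/s.

-2.28 × 10^8 m/s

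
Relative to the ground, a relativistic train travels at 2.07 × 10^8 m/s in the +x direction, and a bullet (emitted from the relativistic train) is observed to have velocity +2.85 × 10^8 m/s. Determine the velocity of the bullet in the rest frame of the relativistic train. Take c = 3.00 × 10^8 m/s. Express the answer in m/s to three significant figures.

v = 0.690c, u = 0.950c.
Invert the composition law: u' = (u − v)/(1 − uv/c²).
u' = (0.950 − 0.690) / (1 − (0.950)(0.690)) = 0.2600/0.3445 = 0.7547.
u' = 0.7547 × 3.00 × 10^8 m/s.

+2.26 × 10^8 m/s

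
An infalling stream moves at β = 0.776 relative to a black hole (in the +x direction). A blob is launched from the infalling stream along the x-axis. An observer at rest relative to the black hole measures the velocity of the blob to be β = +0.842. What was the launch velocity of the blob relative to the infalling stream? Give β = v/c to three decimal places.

β = +0.190

Invert the composition law: u' = (u − v)/(1 − uv/c²).
u' = (0.842 − 0.776) / (1 − (0.842)(0.776)) = 0.0660/0.3466 = 0.1904.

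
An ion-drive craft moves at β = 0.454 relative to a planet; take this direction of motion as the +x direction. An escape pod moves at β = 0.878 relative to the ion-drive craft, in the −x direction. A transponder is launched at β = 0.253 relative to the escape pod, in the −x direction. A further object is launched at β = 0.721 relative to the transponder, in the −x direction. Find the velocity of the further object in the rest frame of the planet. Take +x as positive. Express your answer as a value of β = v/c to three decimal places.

β = -0.967

Apply u = (u' + v)/(1 + u'v/c²) successively, working outward toward the planet.
Start: velocity of the ion-drive craft relative to the planet = 0.4540c.
Compose with the escape pod (u' = -0.878 in the ion-drive craft frame): u_1 = (-0.878 + 0.454) / (1 + (-0.878)·0.454) = -0.4240/0.6014 = -0.7050.
Compose with the transponder (u' = -0.253 in the escape pod frame): u_2 = (-0.253 + (-0.705)) / (1 + (-0.253)·(-0.705)) = -0.9580/1.1784 = -0.8130.
Compose with the further object (u' = -0.721 in the transponder frame): u_3 = (-0.721 + (-0.813)) / (1 + (-0.721)·(-0.813)) = -1.5340/1.5862 = -0.9671.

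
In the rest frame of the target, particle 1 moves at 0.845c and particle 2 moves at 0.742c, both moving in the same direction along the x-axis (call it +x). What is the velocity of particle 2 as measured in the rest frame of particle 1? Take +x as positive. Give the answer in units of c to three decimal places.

β_A = 0.845, β_B = 0.742.
Transform to A's frame with the inverse velocity-addition law: u' = (u − v)/(1 − uv/c²), taking u = β_B and v = β_A.
u' = (0.742 − 0.845) / (1 − (0.845)(0.742)) = -0.1030/0.3730 = -0.2761.

-0.276c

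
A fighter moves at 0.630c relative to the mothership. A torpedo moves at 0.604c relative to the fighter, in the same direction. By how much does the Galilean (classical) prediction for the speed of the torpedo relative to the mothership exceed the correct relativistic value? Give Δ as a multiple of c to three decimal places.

Δ = 0.340c

Galilean: u_cl = 0.604 + 0.630 = 1.2340.
Relativistic: u_rel = (0.604 + 0.630) / (1 + 0.604·0.630) = 1.2340/1.3805 = 0.8939.
Δ = 1.2340 − 0.8939 = 0.3401.
(The classical prediction exceeds c; the relativistic result does not.)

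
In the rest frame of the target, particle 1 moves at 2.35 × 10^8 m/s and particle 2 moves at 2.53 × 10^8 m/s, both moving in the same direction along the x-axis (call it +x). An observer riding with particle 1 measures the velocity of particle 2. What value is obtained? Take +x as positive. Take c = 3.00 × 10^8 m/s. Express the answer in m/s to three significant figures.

β_A = 0.783, β_B = 0.843 (dividing each by c = 3.00 × 10^8 m/s).
Transform to A's frame with the inverse velocity-addition law: u' = (u − v)/(1 − uv/c²), taking u = β_B and v = β_A.
u' = (0.843 − 0.783) / (1 − (0.783)(0.843)) = 0.0600/0.3394 = 0.1768.
u' = 0.1768 × 3.00 × 10^8 m/s.

+5.30 × 10^7 m/s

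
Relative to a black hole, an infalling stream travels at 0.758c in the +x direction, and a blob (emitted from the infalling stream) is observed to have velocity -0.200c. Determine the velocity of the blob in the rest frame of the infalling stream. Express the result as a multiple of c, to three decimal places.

Invert the composition law: u' = (u − v)/(1 − uv/c²).
u' = (-0.200 − 0.758) / (1 − (-0.200)(0.758)) = -0.9580/1.1516 = -0.8319.

-0.832c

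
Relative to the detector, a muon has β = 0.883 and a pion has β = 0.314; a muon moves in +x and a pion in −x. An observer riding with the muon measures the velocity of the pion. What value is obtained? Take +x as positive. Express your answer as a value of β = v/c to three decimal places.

β = -0.937

β_A = 0.883, β_B = -0.314.
Transform to A's frame with the inverse velocity-addition law: u' = (u − v)/(1 − uv/c²), taking u = β_B and v = β_A.
u' = (-0.314 − 0.883) / (1 − (0.883)(-0.314)) = -1.1970/1.2773 = -0.9372.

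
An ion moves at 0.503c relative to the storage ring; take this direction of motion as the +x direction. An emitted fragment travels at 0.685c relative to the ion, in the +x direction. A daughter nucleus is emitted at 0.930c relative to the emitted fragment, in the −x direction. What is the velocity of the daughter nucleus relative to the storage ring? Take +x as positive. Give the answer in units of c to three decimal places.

-0.260c

Apply u = (u' + v)/(1 + u'v/c²) successively, working outward toward the storage ring.
Start: velocity of the ion relative to the storage ring = 0.5030c.
Compose with the emitted fragment (u' = 0.685 in the ion frame): u_1 = (0.685 + 0.503) / (1 + 0.685·0.503) = 1.1880/1.3446 = 0.8836.
Compose with the daughter nucleus (u' = -0.930 in the emitted fragment frame): u_2 = (-0.930 + 0.884) / (1 + (-0.930)·0.884) = -0.0464/0.1783 = -0.2605.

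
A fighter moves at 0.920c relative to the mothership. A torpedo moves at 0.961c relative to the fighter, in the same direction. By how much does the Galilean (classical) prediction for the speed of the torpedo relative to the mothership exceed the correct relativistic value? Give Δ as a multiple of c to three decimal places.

Δ = 0.883c

Galilean: u_cl = 0.961 + 0.920 = 1.8810.
Relativistic: u_rel = (0.961 + 0.920) / (1 + 0.961·0.920) = 1.8810/1.8841 = 0.9983.
Δ = 1.8810 − 0.9983 = 0.8827.
(The classical prediction exceeds c; the relativistic result does not.)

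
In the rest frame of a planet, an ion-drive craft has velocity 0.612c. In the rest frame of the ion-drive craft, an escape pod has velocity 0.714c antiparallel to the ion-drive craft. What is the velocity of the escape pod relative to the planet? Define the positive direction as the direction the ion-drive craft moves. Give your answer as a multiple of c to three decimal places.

-0.181c

With v = 0.612 and u' = -0.714 (in units of c),
u = (u' + v)/(1 + u'v/c²):
u = (-0.714 + 0.612) / (1 + (-0.714)·0.612) = -0.1020/0.5630 = -0.1812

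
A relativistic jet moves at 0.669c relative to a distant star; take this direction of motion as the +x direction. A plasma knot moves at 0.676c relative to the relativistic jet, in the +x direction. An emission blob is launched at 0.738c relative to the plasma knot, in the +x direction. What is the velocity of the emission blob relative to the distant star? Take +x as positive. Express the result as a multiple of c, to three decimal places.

0.989c

Apply u = (u' + v)/(1 + u'v/c²) successively, working outward toward the distant star.
Start: velocity of the relativistic jet relative to the distant star = 0.6690c.
Compose with the plasma knot (u' = 0.676 in the relativistic jet frame): u_1 = (0.676 + 0.669) / (1 + 0.676·0.669) = 1.3450/1.4522 = 0.9262.
Compose with the emission blob (u' = 0.738 in the plasma knot frame): u_2 = (0.738 + 0.926) / (1 + 0.738·0.926) = 1.6642/1.6835 = 0.9885.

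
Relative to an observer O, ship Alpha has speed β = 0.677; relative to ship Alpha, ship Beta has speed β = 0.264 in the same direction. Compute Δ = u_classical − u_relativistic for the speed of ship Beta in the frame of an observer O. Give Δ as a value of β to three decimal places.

Δ = 0.143

Galilean: u_cl = 0.264 + 0.677 = 0.9410.
Relativistic: u_rel = (0.264 + 0.677) / (1 + 0.264·0.677) = 0.9410/1.1787 = 0.7983.
Δ = 0.9410 − 0.7983 = 0.1427.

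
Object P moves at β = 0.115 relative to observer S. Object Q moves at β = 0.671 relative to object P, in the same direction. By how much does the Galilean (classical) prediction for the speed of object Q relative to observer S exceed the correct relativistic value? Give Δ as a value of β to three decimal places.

Galilean: u_cl = 0.671 + 0.115 = 0.7860.
Relativistic: u_rel = (0.671 + 0.115) / (1 + 0.671·0.115) = 0.7860/1.0772 = 0.7297.
Δ = 0.7860 − 0.7297 = 0.0563.

Δ = 0.056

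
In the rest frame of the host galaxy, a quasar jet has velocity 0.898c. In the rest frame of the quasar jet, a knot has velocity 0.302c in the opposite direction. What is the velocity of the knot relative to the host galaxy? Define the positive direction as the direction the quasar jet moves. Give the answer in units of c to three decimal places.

+0.818c

With v = 0.898 and u' = -0.302 (in units of c),
u = (u' + v)/(1 + u'v/c²):
u = (-0.302 + 0.898) / (1 + (-0.302)·0.898) = 0.5960/0.7288 = 0.8178
(Galilean addition would give +0.596c.)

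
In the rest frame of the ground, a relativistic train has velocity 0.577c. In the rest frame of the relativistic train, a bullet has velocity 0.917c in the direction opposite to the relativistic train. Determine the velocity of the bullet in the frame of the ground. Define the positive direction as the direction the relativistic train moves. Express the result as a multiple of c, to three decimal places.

With v = 0.577 and u' = -0.917 (in units of c),
u = (u' + v)/(1 + u'v/c²):
u = (-0.917 + 0.577) / (1 + (-0.917)·0.577) = -0.3400/0.4709 = -0.7220

-0.722c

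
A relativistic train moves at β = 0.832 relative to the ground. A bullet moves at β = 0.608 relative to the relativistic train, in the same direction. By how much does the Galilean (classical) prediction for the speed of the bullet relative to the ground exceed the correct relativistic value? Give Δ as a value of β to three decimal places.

Galilean: u_cl = 0.608 + 0.832 = 1.4400.
Relativistic: u_rel = (0.608 + 0.832) / (1 + 0.608·0.832) = 1.4400/1.5059 = 0.9563.
Δ = 1.4400 − 0.9563 = 0.4837.
(The classical prediction exceeds c; the relativistic result does not.)

Δ = 0.484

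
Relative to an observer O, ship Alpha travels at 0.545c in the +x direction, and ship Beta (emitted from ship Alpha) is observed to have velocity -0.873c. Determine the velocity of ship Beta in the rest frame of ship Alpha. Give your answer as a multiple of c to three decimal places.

-0.961c

Invert the composition law: u' = (u − v)/(1 − uv/c²).
u' = (-0.873 − 0.545) / (1 − (-0.873)(0.545)) = -1.4180/1.4758 = -0.9608.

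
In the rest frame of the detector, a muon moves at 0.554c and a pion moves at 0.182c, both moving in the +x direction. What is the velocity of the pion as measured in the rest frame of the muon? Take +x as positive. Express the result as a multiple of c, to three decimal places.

β_A = 0.554, β_B = 0.182.
Transform to A's frame with the inverse velocity-addition law: u' = (u − v)/(1 − uv/c²), taking u = β_B and v = β_A.
u' = (0.182 − 0.554) / (1 − (0.554)(0.182)) = -0.3720/0.8992 = -0.4137.

-0.414c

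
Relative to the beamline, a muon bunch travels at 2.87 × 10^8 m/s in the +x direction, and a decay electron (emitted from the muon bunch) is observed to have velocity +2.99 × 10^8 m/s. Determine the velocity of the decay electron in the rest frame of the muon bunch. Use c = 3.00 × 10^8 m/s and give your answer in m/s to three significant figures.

v = 0.957c, u = 0.997c.
Invert the composition law: u' = (u − v)/(1 − uv/c²).
u' = (0.997 − 0.957) / (1 − (0.997)(0.957)) = 0.0400/0.0465 = 0.8598.
u' = 0.8598 × 3.00 × 10^8 m/s.

+2.58 × 10^8 m/s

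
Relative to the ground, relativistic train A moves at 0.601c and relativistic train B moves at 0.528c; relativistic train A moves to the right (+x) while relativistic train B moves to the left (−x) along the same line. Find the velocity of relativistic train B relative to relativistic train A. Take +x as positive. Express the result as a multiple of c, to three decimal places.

-0.857c

β_A = 0.601, β_B = -0.528.
Transform to A's frame with the inverse velocity-addition law: u' = (u − v)/(1 − uv/c²), taking u = β_B and v = β_A.
u' = (-0.528 − 0.601) / (1 − (0.601)(-0.528)) = -1.1290/1.3173 = -0.8570.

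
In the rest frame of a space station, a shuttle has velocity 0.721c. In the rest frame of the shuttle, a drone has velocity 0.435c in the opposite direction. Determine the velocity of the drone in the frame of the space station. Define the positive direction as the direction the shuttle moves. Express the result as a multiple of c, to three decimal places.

+0.417c

With v = 0.721 and u' = -0.435 (in units of c),
u = (u' + v)/(1 + u'v/c²):
u = (-0.435 + 0.721) / (1 + (-0.435)·0.721) = 0.2860/0.6864 = 0.4167
(Galilean addition would give +0.286c.)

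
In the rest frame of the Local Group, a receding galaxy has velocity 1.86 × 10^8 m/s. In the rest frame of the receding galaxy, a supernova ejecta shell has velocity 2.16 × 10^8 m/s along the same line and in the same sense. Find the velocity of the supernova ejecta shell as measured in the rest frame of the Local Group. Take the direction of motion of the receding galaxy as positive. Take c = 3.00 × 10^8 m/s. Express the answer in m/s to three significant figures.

In units of c (dividing by 3.00 × 10^8 m/s): v = 0.620, u' = 0.720.
u = (u' + v)/(1 + u'v/c²):
u = (0.720 + 0.620) / (1 + 0.720·0.620) = 1.3400/1.4464 = 0.9264
Converting back: u = 0.9264 × 3.00 × 10^8 m/s.

2.78 × 10^8 m/s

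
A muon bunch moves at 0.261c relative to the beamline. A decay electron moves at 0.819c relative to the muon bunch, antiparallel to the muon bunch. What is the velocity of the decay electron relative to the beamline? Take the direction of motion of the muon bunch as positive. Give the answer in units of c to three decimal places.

-0.710c

With v = 0.261 and u' = -0.819 (in units of c),
u = (u' + v)/(1 + u'v/c²):
u = (-0.819 + 0.261) / (1 + (-0.819)·0.261) = -0.5580/0.7862 = -0.7097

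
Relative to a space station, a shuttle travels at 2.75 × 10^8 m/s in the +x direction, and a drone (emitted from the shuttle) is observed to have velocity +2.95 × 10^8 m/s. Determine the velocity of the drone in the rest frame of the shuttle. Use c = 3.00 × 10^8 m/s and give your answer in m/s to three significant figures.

v = 0.917c, u = 0.983c.
Invert the composition law: u' = (u − v)/(1 − uv/c²).
u' = (0.983 − 0.917) / (1 − (0.983)(0.917)) = 0.0667/0.0986 = 0.6761.
u' = 0.6761 × 3.00 × 10^8 m/s.

+2.03 × 10^8 m/s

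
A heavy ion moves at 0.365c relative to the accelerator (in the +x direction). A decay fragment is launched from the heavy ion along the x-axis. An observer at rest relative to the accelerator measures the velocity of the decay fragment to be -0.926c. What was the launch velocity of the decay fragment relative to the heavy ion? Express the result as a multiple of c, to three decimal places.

Invert the composition law: u' = (u − v)/(1 − uv/c²).
u' = (-0.926 − 0.365) / (1 − (-0.926)(0.365)) = -1.2910/1.3380 = -0.9649.

-0.965c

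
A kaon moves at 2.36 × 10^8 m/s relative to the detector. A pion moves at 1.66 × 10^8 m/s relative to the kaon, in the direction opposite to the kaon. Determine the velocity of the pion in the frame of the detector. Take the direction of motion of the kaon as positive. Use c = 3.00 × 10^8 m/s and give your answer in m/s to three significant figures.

+1.24 × 10^8 m/s

In units of c (dividing by 3.00 × 10^8 m/s): v = 0.787, u' = -0.553.
u = (u' + v)/(1 + u'v/c²):
u = (-0.553 + 0.787) / (1 + (-0.553)·0.787) = 0.2333/0.5647 = 0.4132
Converting back: u = 0.4132 × 3.00 × 10^8 m/s.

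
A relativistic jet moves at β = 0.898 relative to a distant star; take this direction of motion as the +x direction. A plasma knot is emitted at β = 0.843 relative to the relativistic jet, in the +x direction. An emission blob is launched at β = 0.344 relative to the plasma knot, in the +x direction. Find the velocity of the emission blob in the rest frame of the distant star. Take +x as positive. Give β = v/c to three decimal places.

β = 0.996

Apply u = (u' + v)/(1 + u'v/c²) successively, working outward toward the distant star.
Start: velocity of the relativistic jet relative to the distant star = 0.8980c.
Compose with the plasma knot (u' = 0.843 in the relativistic jet frame): u_1 = (0.843 + 0.898) / (1 + 0.843·0.898) = 1.7410/1.7570 = 0.9909.
Compose with the emission blob (u' = 0.344 in the plasma knot frame): u_2 = (0.344 + 0.991) / (1 + 0.344·0.991) = 1.3349/1.3409 = 0.9955.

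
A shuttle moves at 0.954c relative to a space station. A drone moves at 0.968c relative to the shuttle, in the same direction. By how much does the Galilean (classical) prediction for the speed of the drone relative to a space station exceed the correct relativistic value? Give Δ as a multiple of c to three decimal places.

Δ = 0.923c

Galilean: u_cl = 0.968 + 0.954 = 1.9220.
Relativistic: u_rel = (0.968 + 0.954) / (1 + 0.968·0.954) = 1.9220/1.9235 = 0.9992.
Δ = 1.9220 − 0.9992 = 0.9228.
(The classical prediction exceeds c; the relativistic result does not.)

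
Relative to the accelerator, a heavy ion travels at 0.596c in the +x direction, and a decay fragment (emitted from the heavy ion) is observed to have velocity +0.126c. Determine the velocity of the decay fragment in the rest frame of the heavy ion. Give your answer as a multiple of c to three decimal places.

-0.508c

Invert the composition law: u' = (u − v)/(1 − uv/c²).
u' = (0.126 − 0.596) / (1 − (0.126)(0.596)) = -0.4700/0.9249 = -0.5082.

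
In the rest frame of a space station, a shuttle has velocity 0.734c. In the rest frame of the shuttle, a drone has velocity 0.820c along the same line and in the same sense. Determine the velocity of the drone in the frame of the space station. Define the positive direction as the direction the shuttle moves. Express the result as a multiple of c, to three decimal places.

0.970c

With v = 0.734 and u' = 0.820 (in units of c),
u = (u' + v)/(1 + u'v/c²):
u = (0.820 + 0.734) / (1 + 0.820·0.734) = 1.5540/1.6019 = 0.9701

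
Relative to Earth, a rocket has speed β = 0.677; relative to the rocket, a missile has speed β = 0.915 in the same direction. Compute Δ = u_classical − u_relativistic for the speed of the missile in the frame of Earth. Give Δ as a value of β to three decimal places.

Δ = 0.609

Galilean: u_cl = 0.915 + 0.677 = 1.5920.
Relativistic: u_rel = (0.915 + 0.677) / (1 + 0.915·0.677) = 1.5920/1.6195 = 0.9830.
Δ = 1.5920 − 0.9830 = 0.6090.
(The classical prediction exceeds c; the relativistic result does not.)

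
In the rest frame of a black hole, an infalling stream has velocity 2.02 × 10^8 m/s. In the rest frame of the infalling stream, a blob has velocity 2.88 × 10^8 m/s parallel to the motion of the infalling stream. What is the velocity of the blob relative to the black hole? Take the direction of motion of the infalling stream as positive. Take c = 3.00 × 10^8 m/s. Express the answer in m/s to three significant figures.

In units of c (dividing by 3.00 × 10^8 m/s): v = 0.673, u' = 0.960.
u = (u' + v)/(1 + u'v/c²):
u = (0.960 + 0.673) / (1 + 0.960·0.673) = 1.6333/1.6464 = 0.9921
(Galilean addition would give +1.633c, exceeding c.)
Converting back: u = 0.9921 × 3.00 × 10^8 m/s.

2.98 × 10^8 m/s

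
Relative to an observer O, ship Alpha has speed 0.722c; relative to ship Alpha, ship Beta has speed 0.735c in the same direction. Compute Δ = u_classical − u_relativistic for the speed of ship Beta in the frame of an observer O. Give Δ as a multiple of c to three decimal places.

Galilean: u_cl = 0.735 + 0.722 = 1.4570.
Relativistic: u_rel = (0.735 + 0.722) / (1 + 0.735·0.722) = 1.4570/1.5307 = 0.9519.
Δ = 1.4570 − 0.9519 = 0.5051.
(The classical prediction exceeds c; the relativistic result does not.)

Δ = 0.505c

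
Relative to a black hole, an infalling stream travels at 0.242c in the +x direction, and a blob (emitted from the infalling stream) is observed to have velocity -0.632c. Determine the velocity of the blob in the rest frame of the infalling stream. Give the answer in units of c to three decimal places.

-0.758c

Invert the composition law: u' = (u − v)/(1 − uv/c²).
u' = (-0.632 − 0.242) / (1 − (-0.632)(0.242)) = -0.8740/1.1529 = -0.7581.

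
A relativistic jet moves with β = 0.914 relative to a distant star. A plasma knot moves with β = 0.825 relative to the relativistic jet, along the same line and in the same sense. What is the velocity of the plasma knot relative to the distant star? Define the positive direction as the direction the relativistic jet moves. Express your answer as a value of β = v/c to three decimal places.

β = 0.991

With v = 0.914 and u' = 0.825 (in units of c),
u = (u' + v)/(1 + u'v/c²):
u = (0.825 + 0.914) / (1 + 0.825·0.914) = 1.7390/1.7541 = 0.9914
(Galilean addition would give +1.739c, exceeding c.)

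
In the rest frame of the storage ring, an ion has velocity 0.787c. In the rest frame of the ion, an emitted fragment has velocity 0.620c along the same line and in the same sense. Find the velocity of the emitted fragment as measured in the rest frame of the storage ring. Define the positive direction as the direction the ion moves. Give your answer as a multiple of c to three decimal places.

0.946c

With v = 0.787 and u' = 0.620 (in units of c),
u = (u' + v)/(1 + u'v/c²):
u = (0.620 + 0.787) / (1 + 0.620·0.787) = 1.4070/1.4879 = 0.9456
(Galilean addition would give +1.407c, exceeding c.)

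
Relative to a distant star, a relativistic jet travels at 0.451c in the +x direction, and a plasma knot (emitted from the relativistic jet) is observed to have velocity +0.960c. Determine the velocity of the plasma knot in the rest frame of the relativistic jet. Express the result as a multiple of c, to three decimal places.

+0.898c

Invert the composition law: u' = (u − v)/(1 − uv/c²).
u' = (0.960 − 0.451) / (1 − (0.960)(0.451)) = 0.5090/0.5670 = 0.8976.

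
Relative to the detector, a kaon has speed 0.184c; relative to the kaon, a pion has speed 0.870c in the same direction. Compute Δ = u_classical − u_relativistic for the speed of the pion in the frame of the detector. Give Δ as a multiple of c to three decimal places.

Galilean: u_cl = 0.870 + 0.184 = 1.0540.
Relativistic: u_rel = (0.870 + 0.184) / (1 + 0.870·0.184) = 1.0540/1.1601 = 0.9086.
Δ = 1.0540 − 0.9086 = 0.1454.
(The classical prediction exceeds c; the relativistic result does not.)

Δ = 0.145c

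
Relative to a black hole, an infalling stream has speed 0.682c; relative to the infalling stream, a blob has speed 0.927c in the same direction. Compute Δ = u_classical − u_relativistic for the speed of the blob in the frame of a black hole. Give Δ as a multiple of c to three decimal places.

Δ = 0.623c

Galilean: u_cl = 0.927 + 0.682 = 1.6090.
Relativistic: u_rel = (0.927 + 0.682) / (1 + 0.927·0.682) = 1.6090/1.6322 = 0.9858.
Δ = 1.6090 − 0.9858 = 0.6232.
(The classical prediction exceeds c; the relativistic result does not.)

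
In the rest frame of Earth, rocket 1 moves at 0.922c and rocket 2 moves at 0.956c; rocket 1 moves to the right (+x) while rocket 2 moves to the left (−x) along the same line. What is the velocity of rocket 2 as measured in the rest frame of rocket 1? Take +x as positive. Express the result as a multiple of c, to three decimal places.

-0.998c

β_A = 0.922, β_B = -0.956.
Transform to A's frame with the inverse velocity-addition law: u' = (u − v)/(1 − uv/c²), taking u = β_B and v = β_A.
u' = (-0.956 − 0.922) / (1 − (0.922)(-0.956)) = -1.8780/1.8814 = -0.9982.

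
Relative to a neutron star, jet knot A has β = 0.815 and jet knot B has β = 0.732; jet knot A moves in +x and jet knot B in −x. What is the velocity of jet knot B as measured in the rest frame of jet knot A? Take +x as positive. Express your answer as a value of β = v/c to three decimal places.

β = -0.969

β_A = 0.815, β_B = -0.732.
Transform to A's frame with the inverse velocity-addition law: u' = (u − v)/(1 − uv/c²), taking u = β_B and v = β_A.
u' = (-0.732 − 0.815) / (1 − (0.815)(-0.732)) = -1.5470/1.5966 = -0.9689.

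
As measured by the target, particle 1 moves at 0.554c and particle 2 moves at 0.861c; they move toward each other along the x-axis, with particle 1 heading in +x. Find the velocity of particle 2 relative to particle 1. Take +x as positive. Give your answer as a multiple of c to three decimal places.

-0.958c

β_A = 0.554, β_B = -0.861.
Transform to A's frame with the inverse velocity-addition law: u' = (u − v)/(1 − uv/c²), taking u = β_B and v = β_A.
u' = (-0.861 − 0.554) / (1 − (0.554)(-0.861)) = -1.4150/1.4770 = -0.9580.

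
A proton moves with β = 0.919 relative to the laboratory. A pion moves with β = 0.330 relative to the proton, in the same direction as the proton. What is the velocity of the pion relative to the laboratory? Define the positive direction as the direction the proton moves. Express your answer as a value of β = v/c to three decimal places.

With v = 0.919 and u' = 0.330 (in units of c),
u = (u' + v)/(1 + u'v/c²):
u = (0.330 + 0.919) / (1 + 0.330·0.919) = 1.2490/1.3033 = 0.9584
(Galilean addition would give +1.249c, exceeding c.)

β = 0.958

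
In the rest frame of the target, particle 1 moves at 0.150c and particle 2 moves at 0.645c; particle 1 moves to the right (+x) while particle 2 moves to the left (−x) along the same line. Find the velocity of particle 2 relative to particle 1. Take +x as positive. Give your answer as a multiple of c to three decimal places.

-0.725c

β_A = 0.150, β_B = -0.645.
Transform to A's frame with the inverse velocity-addition law: u' = (u − v)/(1 − uv/c²), taking u = β_B and v = β_A.
u' = (-0.645 − 0.150) / (1 − (0.150)(-0.645)) = -0.7950/1.0967 = -0.7249.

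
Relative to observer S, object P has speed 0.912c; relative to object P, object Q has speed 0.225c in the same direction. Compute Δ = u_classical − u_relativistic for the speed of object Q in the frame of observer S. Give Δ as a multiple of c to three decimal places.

Galilean: u_cl = 0.225 + 0.912 = 1.1370.
Relativistic: u_rel = (0.225 + 0.912) / (1 + 0.225·0.912) = 1.1370/1.2052 = 0.9434.
Δ = 1.1370 − 0.9434 = 0.1936.
(The classical prediction exceeds c; the relativistic result does not.)

Δ = 0.194c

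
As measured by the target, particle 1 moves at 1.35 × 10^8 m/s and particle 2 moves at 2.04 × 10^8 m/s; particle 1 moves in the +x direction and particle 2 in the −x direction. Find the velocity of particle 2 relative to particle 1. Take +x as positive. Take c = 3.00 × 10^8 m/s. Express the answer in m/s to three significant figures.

β_A = 0.450, β_B = -0.680 (dividing each by c = 3.00 × 10^8 m/s).
Transform to A's frame with the inverse velocity-addition law: u' = (u − v)/(1 − uv/c²), taking u = β_B and v = β_A.
u' = (-0.680 − 0.450) / (1 − (0.450)(-0.680)) = -1.1300/1.3060 = -0.8652.
u' = -0.8652 × 3.00 × 10^8 m/s.

-2.60 × 10^8 m/s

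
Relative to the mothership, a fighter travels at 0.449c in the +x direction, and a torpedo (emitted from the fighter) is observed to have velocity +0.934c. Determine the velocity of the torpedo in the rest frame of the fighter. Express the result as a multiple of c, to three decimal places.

Invert the composition law: u' = (u − v)/(1 − uv/c²).
u' = (0.934 − 0.449) / (1 − (0.934)(0.449)) = 0.4850/0.5806 = 0.8353.

+0.835c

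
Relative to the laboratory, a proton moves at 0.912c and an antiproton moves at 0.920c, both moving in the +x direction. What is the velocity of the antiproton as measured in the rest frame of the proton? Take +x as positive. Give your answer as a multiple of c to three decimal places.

β_A = 0.912, β_B = 0.920.
Transform to A's frame with the inverse velocity-addition law: u' = (u − v)/(1 − uv/c²), taking u = β_B and v = β_A.
u' = (0.920 − 0.912) / (1 − (0.912)(0.920)) = 0.0080/0.1610 = 0.0497.

+0.050c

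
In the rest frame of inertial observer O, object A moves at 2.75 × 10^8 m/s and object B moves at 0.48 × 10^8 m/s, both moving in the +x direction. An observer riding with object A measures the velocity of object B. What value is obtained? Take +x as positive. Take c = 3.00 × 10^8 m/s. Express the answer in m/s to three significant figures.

β_A = 0.917, β_B = 0.160 (dividing each by c = 3.00 × 10^8 m/s).
Transform to A's frame with the inverse velocity-addition law: u' = (u − v)/(1 − uv/c²), taking u = β_B and v = β_A.
u' = (0.160 − 0.917) / (1 − (0.917)(0.160)) = -0.7567/0.8533 = -0.8867.
u' = -0.8867 × 3.00 × 10^8 m/s.

-2.66 × 10^8 m/s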